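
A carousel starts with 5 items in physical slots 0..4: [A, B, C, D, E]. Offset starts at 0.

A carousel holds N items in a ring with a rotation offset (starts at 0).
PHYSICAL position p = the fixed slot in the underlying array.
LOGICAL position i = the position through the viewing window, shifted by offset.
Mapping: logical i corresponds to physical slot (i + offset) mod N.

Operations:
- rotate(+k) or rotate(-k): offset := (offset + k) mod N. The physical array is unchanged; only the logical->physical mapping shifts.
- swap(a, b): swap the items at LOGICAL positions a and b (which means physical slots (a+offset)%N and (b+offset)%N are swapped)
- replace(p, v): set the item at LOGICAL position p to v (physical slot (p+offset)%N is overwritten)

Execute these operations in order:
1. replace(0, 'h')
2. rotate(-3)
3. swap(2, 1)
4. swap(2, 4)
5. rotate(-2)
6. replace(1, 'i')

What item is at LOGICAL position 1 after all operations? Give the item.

After op 1 (replace(0, 'h')): offset=0, physical=[h,B,C,D,E], logical=[h,B,C,D,E]
After op 2 (rotate(-3)): offset=2, physical=[h,B,C,D,E], logical=[C,D,E,h,B]
After op 3 (swap(2, 1)): offset=2, physical=[h,B,C,E,D], logical=[C,E,D,h,B]
After op 4 (swap(2, 4)): offset=2, physical=[h,D,C,E,B], logical=[C,E,B,h,D]
After op 5 (rotate(-2)): offset=0, physical=[h,D,C,E,B], logical=[h,D,C,E,B]
After op 6 (replace(1, 'i')): offset=0, physical=[h,i,C,E,B], logical=[h,i,C,E,B]

Answer: i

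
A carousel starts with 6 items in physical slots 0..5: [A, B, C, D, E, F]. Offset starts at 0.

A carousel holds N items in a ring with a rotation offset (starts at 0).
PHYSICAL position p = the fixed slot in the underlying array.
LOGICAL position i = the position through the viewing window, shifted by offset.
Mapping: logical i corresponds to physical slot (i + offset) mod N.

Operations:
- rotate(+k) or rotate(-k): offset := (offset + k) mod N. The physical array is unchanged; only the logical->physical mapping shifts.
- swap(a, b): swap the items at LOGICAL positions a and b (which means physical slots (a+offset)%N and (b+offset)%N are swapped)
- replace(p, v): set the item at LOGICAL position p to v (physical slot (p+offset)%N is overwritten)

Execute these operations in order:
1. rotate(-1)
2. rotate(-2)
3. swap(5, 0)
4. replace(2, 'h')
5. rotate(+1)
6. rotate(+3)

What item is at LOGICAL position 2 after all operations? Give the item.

After op 1 (rotate(-1)): offset=5, physical=[A,B,C,D,E,F], logical=[F,A,B,C,D,E]
After op 2 (rotate(-2)): offset=3, physical=[A,B,C,D,E,F], logical=[D,E,F,A,B,C]
After op 3 (swap(5, 0)): offset=3, physical=[A,B,D,C,E,F], logical=[C,E,F,A,B,D]
After op 4 (replace(2, 'h')): offset=3, physical=[A,B,D,C,E,h], logical=[C,E,h,A,B,D]
After op 5 (rotate(+1)): offset=4, physical=[A,B,D,C,E,h], logical=[E,h,A,B,D,C]
After op 6 (rotate(+3)): offset=1, physical=[A,B,D,C,E,h], logical=[B,D,C,E,h,A]

Answer: C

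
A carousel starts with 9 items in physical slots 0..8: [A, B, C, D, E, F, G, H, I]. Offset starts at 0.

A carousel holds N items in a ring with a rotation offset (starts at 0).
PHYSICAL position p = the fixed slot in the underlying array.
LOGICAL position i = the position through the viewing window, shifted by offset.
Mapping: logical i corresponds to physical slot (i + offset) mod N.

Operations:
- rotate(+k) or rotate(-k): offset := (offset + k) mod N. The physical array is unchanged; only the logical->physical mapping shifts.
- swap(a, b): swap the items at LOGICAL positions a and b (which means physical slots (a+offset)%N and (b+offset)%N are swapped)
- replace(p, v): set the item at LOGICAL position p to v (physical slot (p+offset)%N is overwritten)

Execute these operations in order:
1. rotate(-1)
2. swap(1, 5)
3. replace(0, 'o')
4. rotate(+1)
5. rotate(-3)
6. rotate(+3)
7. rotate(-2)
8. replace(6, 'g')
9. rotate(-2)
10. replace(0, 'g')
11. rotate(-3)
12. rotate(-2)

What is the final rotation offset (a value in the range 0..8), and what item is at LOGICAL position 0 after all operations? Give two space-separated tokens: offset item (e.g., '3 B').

After op 1 (rotate(-1)): offset=8, physical=[A,B,C,D,E,F,G,H,I], logical=[I,A,B,C,D,E,F,G,H]
After op 2 (swap(1, 5)): offset=8, physical=[E,B,C,D,A,F,G,H,I], logical=[I,E,B,C,D,A,F,G,H]
After op 3 (replace(0, 'o')): offset=8, physical=[E,B,C,D,A,F,G,H,o], logical=[o,E,B,C,D,A,F,G,H]
After op 4 (rotate(+1)): offset=0, physical=[E,B,C,D,A,F,G,H,o], logical=[E,B,C,D,A,F,G,H,o]
After op 5 (rotate(-3)): offset=6, physical=[E,B,C,D,A,F,G,H,o], logical=[G,H,o,E,B,C,D,A,F]
After op 6 (rotate(+3)): offset=0, physical=[E,B,C,D,A,F,G,H,o], logical=[E,B,C,D,A,F,G,H,o]
After op 7 (rotate(-2)): offset=7, physical=[E,B,C,D,A,F,G,H,o], logical=[H,o,E,B,C,D,A,F,G]
After op 8 (replace(6, 'g')): offset=7, physical=[E,B,C,D,g,F,G,H,o], logical=[H,o,E,B,C,D,g,F,G]
After op 9 (rotate(-2)): offset=5, physical=[E,B,C,D,g,F,G,H,o], logical=[F,G,H,o,E,B,C,D,g]
After op 10 (replace(0, 'g')): offset=5, physical=[E,B,C,D,g,g,G,H,o], logical=[g,G,H,o,E,B,C,D,g]
After op 11 (rotate(-3)): offset=2, physical=[E,B,C,D,g,g,G,H,o], logical=[C,D,g,g,G,H,o,E,B]
After op 12 (rotate(-2)): offset=0, physical=[E,B,C,D,g,g,G,H,o], logical=[E,B,C,D,g,g,G,H,o]

Answer: 0 E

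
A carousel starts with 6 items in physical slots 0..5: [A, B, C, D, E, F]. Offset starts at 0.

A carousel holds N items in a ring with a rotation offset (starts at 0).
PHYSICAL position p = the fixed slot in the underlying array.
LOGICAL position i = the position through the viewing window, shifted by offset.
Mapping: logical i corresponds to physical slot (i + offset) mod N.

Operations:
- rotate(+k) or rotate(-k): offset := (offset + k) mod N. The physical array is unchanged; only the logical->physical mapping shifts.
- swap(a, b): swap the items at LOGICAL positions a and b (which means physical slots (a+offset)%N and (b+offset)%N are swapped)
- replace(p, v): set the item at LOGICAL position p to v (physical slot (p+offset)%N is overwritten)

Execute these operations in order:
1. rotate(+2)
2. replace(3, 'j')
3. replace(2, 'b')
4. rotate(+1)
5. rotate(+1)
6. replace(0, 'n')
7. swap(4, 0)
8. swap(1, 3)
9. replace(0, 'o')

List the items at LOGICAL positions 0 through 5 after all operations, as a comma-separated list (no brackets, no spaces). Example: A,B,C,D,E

After op 1 (rotate(+2)): offset=2, physical=[A,B,C,D,E,F], logical=[C,D,E,F,A,B]
After op 2 (replace(3, 'j')): offset=2, physical=[A,B,C,D,E,j], logical=[C,D,E,j,A,B]
After op 3 (replace(2, 'b')): offset=2, physical=[A,B,C,D,b,j], logical=[C,D,b,j,A,B]
After op 4 (rotate(+1)): offset=3, physical=[A,B,C,D,b,j], logical=[D,b,j,A,B,C]
After op 5 (rotate(+1)): offset=4, physical=[A,B,C,D,b,j], logical=[b,j,A,B,C,D]
After op 6 (replace(0, 'n')): offset=4, physical=[A,B,C,D,n,j], logical=[n,j,A,B,C,D]
After op 7 (swap(4, 0)): offset=4, physical=[A,B,n,D,C,j], logical=[C,j,A,B,n,D]
After op 8 (swap(1, 3)): offset=4, physical=[A,j,n,D,C,B], logical=[C,B,A,j,n,D]
After op 9 (replace(0, 'o')): offset=4, physical=[A,j,n,D,o,B], logical=[o,B,A,j,n,D]

Answer: o,B,A,j,n,D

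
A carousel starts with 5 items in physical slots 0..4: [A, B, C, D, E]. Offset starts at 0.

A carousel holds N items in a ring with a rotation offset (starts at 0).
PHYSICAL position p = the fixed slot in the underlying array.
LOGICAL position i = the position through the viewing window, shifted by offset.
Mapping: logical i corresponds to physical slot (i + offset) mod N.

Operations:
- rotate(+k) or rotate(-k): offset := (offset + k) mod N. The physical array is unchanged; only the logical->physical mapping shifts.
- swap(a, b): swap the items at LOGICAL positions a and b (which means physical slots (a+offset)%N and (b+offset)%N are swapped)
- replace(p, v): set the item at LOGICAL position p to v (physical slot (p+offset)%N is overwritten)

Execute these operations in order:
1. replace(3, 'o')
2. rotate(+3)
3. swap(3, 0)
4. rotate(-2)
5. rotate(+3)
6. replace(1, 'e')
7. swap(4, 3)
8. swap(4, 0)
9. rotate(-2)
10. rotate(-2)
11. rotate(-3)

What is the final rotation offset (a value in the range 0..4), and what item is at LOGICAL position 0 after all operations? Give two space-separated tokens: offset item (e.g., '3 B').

Answer: 2 B

Derivation:
After op 1 (replace(3, 'o')): offset=0, physical=[A,B,C,o,E], logical=[A,B,C,o,E]
After op 2 (rotate(+3)): offset=3, physical=[A,B,C,o,E], logical=[o,E,A,B,C]
After op 3 (swap(3, 0)): offset=3, physical=[A,o,C,B,E], logical=[B,E,A,o,C]
After op 4 (rotate(-2)): offset=1, physical=[A,o,C,B,E], logical=[o,C,B,E,A]
After op 5 (rotate(+3)): offset=4, physical=[A,o,C,B,E], logical=[E,A,o,C,B]
After op 6 (replace(1, 'e')): offset=4, physical=[e,o,C,B,E], logical=[E,e,o,C,B]
After op 7 (swap(4, 3)): offset=4, physical=[e,o,B,C,E], logical=[E,e,o,B,C]
After op 8 (swap(4, 0)): offset=4, physical=[e,o,B,E,C], logical=[C,e,o,B,E]
After op 9 (rotate(-2)): offset=2, physical=[e,o,B,E,C], logical=[B,E,C,e,o]
After op 10 (rotate(-2)): offset=0, physical=[e,o,B,E,C], logical=[e,o,B,E,C]
After op 11 (rotate(-3)): offset=2, physical=[e,o,B,E,C], logical=[B,E,C,e,o]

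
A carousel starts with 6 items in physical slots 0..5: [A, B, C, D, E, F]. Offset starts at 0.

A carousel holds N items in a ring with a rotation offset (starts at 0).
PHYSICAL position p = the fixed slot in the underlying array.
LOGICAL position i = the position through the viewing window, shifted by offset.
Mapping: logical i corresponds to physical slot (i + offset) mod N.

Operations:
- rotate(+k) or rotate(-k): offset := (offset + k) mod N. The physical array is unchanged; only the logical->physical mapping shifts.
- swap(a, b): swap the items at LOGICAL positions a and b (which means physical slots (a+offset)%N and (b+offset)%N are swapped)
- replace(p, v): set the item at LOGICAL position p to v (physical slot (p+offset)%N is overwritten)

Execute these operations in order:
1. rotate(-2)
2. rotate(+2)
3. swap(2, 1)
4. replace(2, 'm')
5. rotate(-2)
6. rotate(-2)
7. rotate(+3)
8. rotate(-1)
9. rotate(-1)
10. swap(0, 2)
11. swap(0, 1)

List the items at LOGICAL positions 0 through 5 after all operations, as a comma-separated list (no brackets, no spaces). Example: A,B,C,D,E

Answer: E,F,D,A,C,m

Derivation:
After op 1 (rotate(-2)): offset=4, physical=[A,B,C,D,E,F], logical=[E,F,A,B,C,D]
After op 2 (rotate(+2)): offset=0, physical=[A,B,C,D,E,F], logical=[A,B,C,D,E,F]
After op 3 (swap(2, 1)): offset=0, physical=[A,C,B,D,E,F], logical=[A,C,B,D,E,F]
After op 4 (replace(2, 'm')): offset=0, physical=[A,C,m,D,E,F], logical=[A,C,m,D,E,F]
After op 5 (rotate(-2)): offset=4, physical=[A,C,m,D,E,F], logical=[E,F,A,C,m,D]
After op 6 (rotate(-2)): offset=2, physical=[A,C,m,D,E,F], logical=[m,D,E,F,A,C]
After op 7 (rotate(+3)): offset=5, physical=[A,C,m,D,E,F], logical=[F,A,C,m,D,E]
After op 8 (rotate(-1)): offset=4, physical=[A,C,m,D,E,F], logical=[E,F,A,C,m,D]
After op 9 (rotate(-1)): offset=3, physical=[A,C,m,D,E,F], logical=[D,E,F,A,C,m]
After op 10 (swap(0, 2)): offset=3, physical=[A,C,m,F,E,D], logical=[F,E,D,A,C,m]
After op 11 (swap(0, 1)): offset=3, physical=[A,C,m,E,F,D], logical=[E,F,D,A,C,m]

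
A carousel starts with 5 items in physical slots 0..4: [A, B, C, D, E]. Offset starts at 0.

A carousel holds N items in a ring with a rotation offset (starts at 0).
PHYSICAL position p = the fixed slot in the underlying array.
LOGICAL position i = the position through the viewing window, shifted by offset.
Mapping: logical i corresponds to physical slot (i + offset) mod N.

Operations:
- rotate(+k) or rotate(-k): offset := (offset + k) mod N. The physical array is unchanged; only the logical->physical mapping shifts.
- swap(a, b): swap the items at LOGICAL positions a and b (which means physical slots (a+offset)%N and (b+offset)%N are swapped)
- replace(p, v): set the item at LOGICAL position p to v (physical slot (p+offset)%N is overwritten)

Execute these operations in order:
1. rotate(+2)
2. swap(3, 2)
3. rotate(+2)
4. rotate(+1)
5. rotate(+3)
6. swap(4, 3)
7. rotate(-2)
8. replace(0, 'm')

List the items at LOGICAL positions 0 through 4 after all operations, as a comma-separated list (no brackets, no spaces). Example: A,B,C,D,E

Answer: m,B,D,A,E

Derivation:
After op 1 (rotate(+2)): offset=2, physical=[A,B,C,D,E], logical=[C,D,E,A,B]
After op 2 (swap(3, 2)): offset=2, physical=[E,B,C,D,A], logical=[C,D,A,E,B]
After op 3 (rotate(+2)): offset=4, physical=[E,B,C,D,A], logical=[A,E,B,C,D]
After op 4 (rotate(+1)): offset=0, physical=[E,B,C,D,A], logical=[E,B,C,D,A]
After op 5 (rotate(+3)): offset=3, physical=[E,B,C,D,A], logical=[D,A,E,B,C]
After op 6 (swap(4, 3)): offset=3, physical=[E,C,B,D,A], logical=[D,A,E,C,B]
After op 7 (rotate(-2)): offset=1, physical=[E,C,B,D,A], logical=[C,B,D,A,E]
After op 8 (replace(0, 'm')): offset=1, physical=[E,m,B,D,A], logical=[m,B,D,A,E]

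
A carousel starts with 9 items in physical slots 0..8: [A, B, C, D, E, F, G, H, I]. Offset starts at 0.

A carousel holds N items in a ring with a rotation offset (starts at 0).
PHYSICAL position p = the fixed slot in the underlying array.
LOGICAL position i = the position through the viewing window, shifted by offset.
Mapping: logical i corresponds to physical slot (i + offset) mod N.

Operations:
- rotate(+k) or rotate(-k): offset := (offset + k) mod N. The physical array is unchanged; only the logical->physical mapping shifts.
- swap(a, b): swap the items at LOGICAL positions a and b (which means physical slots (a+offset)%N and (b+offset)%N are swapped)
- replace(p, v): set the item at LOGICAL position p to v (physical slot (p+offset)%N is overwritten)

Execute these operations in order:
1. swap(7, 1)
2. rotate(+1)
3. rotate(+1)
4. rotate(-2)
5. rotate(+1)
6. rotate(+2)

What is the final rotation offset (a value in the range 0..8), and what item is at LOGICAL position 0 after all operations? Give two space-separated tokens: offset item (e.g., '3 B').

Answer: 3 D

Derivation:
After op 1 (swap(7, 1)): offset=0, physical=[A,H,C,D,E,F,G,B,I], logical=[A,H,C,D,E,F,G,B,I]
After op 2 (rotate(+1)): offset=1, physical=[A,H,C,D,E,F,G,B,I], logical=[H,C,D,E,F,G,B,I,A]
After op 3 (rotate(+1)): offset=2, physical=[A,H,C,D,E,F,G,B,I], logical=[C,D,E,F,G,B,I,A,H]
After op 4 (rotate(-2)): offset=0, physical=[A,H,C,D,E,F,G,B,I], logical=[A,H,C,D,E,F,G,B,I]
After op 5 (rotate(+1)): offset=1, physical=[A,H,C,D,E,F,G,B,I], logical=[H,C,D,E,F,G,B,I,A]
After op 6 (rotate(+2)): offset=3, physical=[A,H,C,D,E,F,G,B,I], logical=[D,E,F,G,B,I,A,H,C]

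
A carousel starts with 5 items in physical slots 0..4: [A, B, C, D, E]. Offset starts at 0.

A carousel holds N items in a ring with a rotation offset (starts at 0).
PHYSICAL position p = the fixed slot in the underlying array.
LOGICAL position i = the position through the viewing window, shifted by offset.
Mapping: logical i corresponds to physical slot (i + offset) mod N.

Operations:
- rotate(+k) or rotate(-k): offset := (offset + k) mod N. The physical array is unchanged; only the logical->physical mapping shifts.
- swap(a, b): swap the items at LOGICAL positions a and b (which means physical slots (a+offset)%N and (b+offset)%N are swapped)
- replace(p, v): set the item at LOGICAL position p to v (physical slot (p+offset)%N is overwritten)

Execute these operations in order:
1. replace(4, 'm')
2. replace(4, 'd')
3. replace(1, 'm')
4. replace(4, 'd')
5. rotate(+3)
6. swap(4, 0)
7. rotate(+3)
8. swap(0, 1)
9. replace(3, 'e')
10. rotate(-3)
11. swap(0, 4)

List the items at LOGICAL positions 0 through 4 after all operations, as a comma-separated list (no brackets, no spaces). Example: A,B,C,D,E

Answer: m,e,A,D,C

Derivation:
After op 1 (replace(4, 'm')): offset=0, physical=[A,B,C,D,m], logical=[A,B,C,D,m]
After op 2 (replace(4, 'd')): offset=0, physical=[A,B,C,D,d], logical=[A,B,C,D,d]
After op 3 (replace(1, 'm')): offset=0, physical=[A,m,C,D,d], logical=[A,m,C,D,d]
After op 4 (replace(4, 'd')): offset=0, physical=[A,m,C,D,d], logical=[A,m,C,D,d]
After op 5 (rotate(+3)): offset=3, physical=[A,m,C,D,d], logical=[D,d,A,m,C]
After op 6 (swap(4, 0)): offset=3, physical=[A,m,D,C,d], logical=[C,d,A,m,D]
After op 7 (rotate(+3)): offset=1, physical=[A,m,D,C,d], logical=[m,D,C,d,A]
After op 8 (swap(0, 1)): offset=1, physical=[A,D,m,C,d], logical=[D,m,C,d,A]
After op 9 (replace(3, 'e')): offset=1, physical=[A,D,m,C,e], logical=[D,m,C,e,A]
After op 10 (rotate(-3)): offset=3, physical=[A,D,m,C,e], logical=[C,e,A,D,m]
After op 11 (swap(0, 4)): offset=3, physical=[A,D,C,m,e], logical=[m,e,A,D,C]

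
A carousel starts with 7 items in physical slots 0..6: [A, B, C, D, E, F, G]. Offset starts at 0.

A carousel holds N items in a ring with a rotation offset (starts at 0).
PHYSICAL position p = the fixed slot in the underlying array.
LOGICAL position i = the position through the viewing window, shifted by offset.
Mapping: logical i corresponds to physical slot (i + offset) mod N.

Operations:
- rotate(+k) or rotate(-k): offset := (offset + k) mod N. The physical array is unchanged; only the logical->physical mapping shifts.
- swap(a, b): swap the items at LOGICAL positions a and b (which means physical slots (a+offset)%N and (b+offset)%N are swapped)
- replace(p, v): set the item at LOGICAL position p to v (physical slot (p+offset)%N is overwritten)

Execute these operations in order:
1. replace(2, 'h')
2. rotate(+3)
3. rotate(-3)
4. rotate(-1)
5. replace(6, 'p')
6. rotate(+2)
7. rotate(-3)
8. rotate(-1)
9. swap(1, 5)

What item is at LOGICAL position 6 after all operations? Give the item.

After op 1 (replace(2, 'h')): offset=0, physical=[A,B,h,D,E,F,G], logical=[A,B,h,D,E,F,G]
After op 2 (rotate(+3)): offset=3, physical=[A,B,h,D,E,F,G], logical=[D,E,F,G,A,B,h]
After op 3 (rotate(-3)): offset=0, physical=[A,B,h,D,E,F,G], logical=[A,B,h,D,E,F,G]
After op 4 (rotate(-1)): offset=6, physical=[A,B,h,D,E,F,G], logical=[G,A,B,h,D,E,F]
After op 5 (replace(6, 'p')): offset=6, physical=[A,B,h,D,E,p,G], logical=[G,A,B,h,D,E,p]
After op 6 (rotate(+2)): offset=1, physical=[A,B,h,D,E,p,G], logical=[B,h,D,E,p,G,A]
After op 7 (rotate(-3)): offset=5, physical=[A,B,h,D,E,p,G], logical=[p,G,A,B,h,D,E]
After op 8 (rotate(-1)): offset=4, physical=[A,B,h,D,E,p,G], logical=[E,p,G,A,B,h,D]
After op 9 (swap(1, 5)): offset=4, physical=[A,B,p,D,E,h,G], logical=[E,h,G,A,B,p,D]

Answer: D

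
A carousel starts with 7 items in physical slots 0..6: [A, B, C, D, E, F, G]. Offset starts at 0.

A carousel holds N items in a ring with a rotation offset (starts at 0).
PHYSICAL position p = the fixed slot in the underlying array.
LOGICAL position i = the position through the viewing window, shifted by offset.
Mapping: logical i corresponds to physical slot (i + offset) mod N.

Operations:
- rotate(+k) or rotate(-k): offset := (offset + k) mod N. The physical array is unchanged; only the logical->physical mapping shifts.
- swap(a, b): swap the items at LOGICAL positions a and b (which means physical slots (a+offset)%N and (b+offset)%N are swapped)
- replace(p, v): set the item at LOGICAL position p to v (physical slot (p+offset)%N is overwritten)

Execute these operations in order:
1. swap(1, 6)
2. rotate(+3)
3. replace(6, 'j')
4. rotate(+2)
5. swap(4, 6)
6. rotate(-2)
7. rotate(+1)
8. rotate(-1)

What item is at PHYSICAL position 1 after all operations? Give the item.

Answer: G

Derivation:
After op 1 (swap(1, 6)): offset=0, physical=[A,G,C,D,E,F,B], logical=[A,G,C,D,E,F,B]
After op 2 (rotate(+3)): offset=3, physical=[A,G,C,D,E,F,B], logical=[D,E,F,B,A,G,C]
After op 3 (replace(6, 'j')): offset=3, physical=[A,G,j,D,E,F,B], logical=[D,E,F,B,A,G,j]
After op 4 (rotate(+2)): offset=5, physical=[A,G,j,D,E,F,B], logical=[F,B,A,G,j,D,E]
After op 5 (swap(4, 6)): offset=5, physical=[A,G,E,D,j,F,B], logical=[F,B,A,G,E,D,j]
After op 6 (rotate(-2)): offset=3, physical=[A,G,E,D,j,F,B], logical=[D,j,F,B,A,G,E]
After op 7 (rotate(+1)): offset=4, physical=[A,G,E,D,j,F,B], logical=[j,F,B,A,G,E,D]
After op 8 (rotate(-1)): offset=3, physical=[A,G,E,D,j,F,B], logical=[D,j,F,B,A,G,E]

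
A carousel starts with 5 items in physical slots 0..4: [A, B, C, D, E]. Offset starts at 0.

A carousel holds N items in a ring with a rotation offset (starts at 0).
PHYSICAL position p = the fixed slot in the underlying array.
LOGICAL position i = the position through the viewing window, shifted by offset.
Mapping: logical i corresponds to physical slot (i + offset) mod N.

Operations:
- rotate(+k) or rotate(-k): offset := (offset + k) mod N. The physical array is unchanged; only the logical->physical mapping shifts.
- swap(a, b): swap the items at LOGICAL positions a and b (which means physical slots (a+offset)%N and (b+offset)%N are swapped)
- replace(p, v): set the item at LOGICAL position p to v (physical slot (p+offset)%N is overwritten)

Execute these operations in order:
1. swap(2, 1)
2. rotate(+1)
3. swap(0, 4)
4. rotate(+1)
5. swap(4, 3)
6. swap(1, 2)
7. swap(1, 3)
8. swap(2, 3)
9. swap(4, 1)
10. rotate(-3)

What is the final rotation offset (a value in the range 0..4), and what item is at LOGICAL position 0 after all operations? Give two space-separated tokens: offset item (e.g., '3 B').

After op 1 (swap(2, 1)): offset=0, physical=[A,C,B,D,E], logical=[A,C,B,D,E]
After op 2 (rotate(+1)): offset=1, physical=[A,C,B,D,E], logical=[C,B,D,E,A]
After op 3 (swap(0, 4)): offset=1, physical=[C,A,B,D,E], logical=[A,B,D,E,C]
After op 4 (rotate(+1)): offset=2, physical=[C,A,B,D,E], logical=[B,D,E,C,A]
After op 5 (swap(4, 3)): offset=2, physical=[A,C,B,D,E], logical=[B,D,E,A,C]
After op 6 (swap(1, 2)): offset=2, physical=[A,C,B,E,D], logical=[B,E,D,A,C]
After op 7 (swap(1, 3)): offset=2, physical=[E,C,B,A,D], logical=[B,A,D,E,C]
After op 8 (swap(2, 3)): offset=2, physical=[D,C,B,A,E], logical=[B,A,E,D,C]
After op 9 (swap(4, 1)): offset=2, physical=[D,A,B,C,E], logical=[B,C,E,D,A]
After op 10 (rotate(-3)): offset=4, physical=[D,A,B,C,E], logical=[E,D,A,B,C]

Answer: 4 E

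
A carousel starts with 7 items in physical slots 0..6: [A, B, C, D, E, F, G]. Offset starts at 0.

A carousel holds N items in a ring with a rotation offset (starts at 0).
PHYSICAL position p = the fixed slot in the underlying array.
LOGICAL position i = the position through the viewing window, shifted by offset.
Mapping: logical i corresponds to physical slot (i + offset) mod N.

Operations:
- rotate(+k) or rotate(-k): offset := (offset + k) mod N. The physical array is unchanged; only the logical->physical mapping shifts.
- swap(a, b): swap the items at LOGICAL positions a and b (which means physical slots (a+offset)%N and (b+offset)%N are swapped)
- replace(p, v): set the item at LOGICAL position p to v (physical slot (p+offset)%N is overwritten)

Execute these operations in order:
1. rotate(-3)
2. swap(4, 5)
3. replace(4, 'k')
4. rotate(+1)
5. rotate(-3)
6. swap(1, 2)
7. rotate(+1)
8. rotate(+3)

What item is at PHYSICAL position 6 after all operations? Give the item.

Answer: G

Derivation:
After op 1 (rotate(-3)): offset=4, physical=[A,B,C,D,E,F,G], logical=[E,F,G,A,B,C,D]
After op 2 (swap(4, 5)): offset=4, physical=[A,C,B,D,E,F,G], logical=[E,F,G,A,C,B,D]
After op 3 (replace(4, 'k')): offset=4, physical=[A,k,B,D,E,F,G], logical=[E,F,G,A,k,B,D]
After op 4 (rotate(+1)): offset=5, physical=[A,k,B,D,E,F,G], logical=[F,G,A,k,B,D,E]
After op 5 (rotate(-3)): offset=2, physical=[A,k,B,D,E,F,G], logical=[B,D,E,F,G,A,k]
After op 6 (swap(1, 2)): offset=2, physical=[A,k,B,E,D,F,G], logical=[B,E,D,F,G,A,k]
After op 7 (rotate(+1)): offset=3, physical=[A,k,B,E,D,F,G], logical=[E,D,F,G,A,k,B]
After op 8 (rotate(+3)): offset=6, physical=[A,k,B,E,D,F,G], logical=[G,A,k,B,E,D,F]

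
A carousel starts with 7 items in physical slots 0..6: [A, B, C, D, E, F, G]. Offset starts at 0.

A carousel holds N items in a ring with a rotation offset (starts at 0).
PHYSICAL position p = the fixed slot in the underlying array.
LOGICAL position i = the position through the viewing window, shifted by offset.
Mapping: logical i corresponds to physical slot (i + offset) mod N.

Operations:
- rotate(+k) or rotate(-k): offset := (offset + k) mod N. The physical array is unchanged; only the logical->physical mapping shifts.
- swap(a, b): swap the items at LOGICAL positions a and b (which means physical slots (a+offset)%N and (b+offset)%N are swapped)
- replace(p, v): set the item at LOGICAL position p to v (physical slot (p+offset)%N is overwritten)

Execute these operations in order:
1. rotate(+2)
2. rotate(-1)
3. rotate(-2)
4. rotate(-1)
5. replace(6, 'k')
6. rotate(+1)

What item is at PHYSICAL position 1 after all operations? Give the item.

After op 1 (rotate(+2)): offset=2, physical=[A,B,C,D,E,F,G], logical=[C,D,E,F,G,A,B]
After op 2 (rotate(-1)): offset=1, physical=[A,B,C,D,E,F,G], logical=[B,C,D,E,F,G,A]
After op 3 (rotate(-2)): offset=6, physical=[A,B,C,D,E,F,G], logical=[G,A,B,C,D,E,F]
After op 4 (rotate(-1)): offset=5, physical=[A,B,C,D,E,F,G], logical=[F,G,A,B,C,D,E]
After op 5 (replace(6, 'k')): offset=5, physical=[A,B,C,D,k,F,G], logical=[F,G,A,B,C,D,k]
After op 6 (rotate(+1)): offset=6, physical=[A,B,C,D,k,F,G], logical=[G,A,B,C,D,k,F]

Answer: B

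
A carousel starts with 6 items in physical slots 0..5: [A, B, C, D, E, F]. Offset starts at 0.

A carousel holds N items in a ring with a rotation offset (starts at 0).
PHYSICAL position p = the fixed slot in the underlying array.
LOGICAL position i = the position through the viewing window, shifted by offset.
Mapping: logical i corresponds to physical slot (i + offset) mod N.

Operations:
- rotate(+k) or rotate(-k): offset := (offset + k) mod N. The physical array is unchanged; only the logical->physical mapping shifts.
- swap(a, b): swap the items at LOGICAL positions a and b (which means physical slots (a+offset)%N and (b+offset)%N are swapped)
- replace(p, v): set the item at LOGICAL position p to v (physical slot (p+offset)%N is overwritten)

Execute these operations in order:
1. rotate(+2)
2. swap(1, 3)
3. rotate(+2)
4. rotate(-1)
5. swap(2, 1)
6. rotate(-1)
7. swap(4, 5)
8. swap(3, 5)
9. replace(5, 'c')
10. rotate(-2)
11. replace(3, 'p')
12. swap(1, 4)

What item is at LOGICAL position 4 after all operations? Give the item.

After op 1 (rotate(+2)): offset=2, physical=[A,B,C,D,E,F], logical=[C,D,E,F,A,B]
After op 2 (swap(1, 3)): offset=2, physical=[A,B,C,F,E,D], logical=[C,F,E,D,A,B]
After op 3 (rotate(+2)): offset=4, physical=[A,B,C,F,E,D], logical=[E,D,A,B,C,F]
After op 4 (rotate(-1)): offset=3, physical=[A,B,C,F,E,D], logical=[F,E,D,A,B,C]
After op 5 (swap(2, 1)): offset=3, physical=[A,B,C,F,D,E], logical=[F,D,E,A,B,C]
After op 6 (rotate(-1)): offset=2, physical=[A,B,C,F,D,E], logical=[C,F,D,E,A,B]
After op 7 (swap(4, 5)): offset=2, physical=[B,A,C,F,D,E], logical=[C,F,D,E,B,A]
After op 8 (swap(3, 5)): offset=2, physical=[B,E,C,F,D,A], logical=[C,F,D,A,B,E]
After op 9 (replace(5, 'c')): offset=2, physical=[B,c,C,F,D,A], logical=[C,F,D,A,B,c]
After op 10 (rotate(-2)): offset=0, physical=[B,c,C,F,D,A], logical=[B,c,C,F,D,A]
After op 11 (replace(3, 'p')): offset=0, physical=[B,c,C,p,D,A], logical=[B,c,C,p,D,A]
After op 12 (swap(1, 4)): offset=0, physical=[B,D,C,p,c,A], logical=[B,D,C,p,c,A]

Answer: c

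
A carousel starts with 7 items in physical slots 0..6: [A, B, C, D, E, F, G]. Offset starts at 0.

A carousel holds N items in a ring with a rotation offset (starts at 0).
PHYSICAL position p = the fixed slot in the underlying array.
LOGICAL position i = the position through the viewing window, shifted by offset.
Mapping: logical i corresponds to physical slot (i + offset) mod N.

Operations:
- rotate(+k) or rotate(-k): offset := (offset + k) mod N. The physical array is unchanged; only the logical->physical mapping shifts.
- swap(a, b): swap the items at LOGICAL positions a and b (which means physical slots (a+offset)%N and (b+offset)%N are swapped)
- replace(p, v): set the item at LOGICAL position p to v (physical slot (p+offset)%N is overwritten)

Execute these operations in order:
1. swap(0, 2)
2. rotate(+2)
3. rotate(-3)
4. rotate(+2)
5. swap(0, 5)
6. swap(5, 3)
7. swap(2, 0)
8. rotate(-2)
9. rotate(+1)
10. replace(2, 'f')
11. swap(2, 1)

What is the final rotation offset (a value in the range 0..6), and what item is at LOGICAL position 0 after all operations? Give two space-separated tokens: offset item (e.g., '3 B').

After op 1 (swap(0, 2)): offset=0, physical=[C,B,A,D,E,F,G], logical=[C,B,A,D,E,F,G]
After op 2 (rotate(+2)): offset=2, physical=[C,B,A,D,E,F,G], logical=[A,D,E,F,G,C,B]
After op 3 (rotate(-3)): offset=6, physical=[C,B,A,D,E,F,G], logical=[G,C,B,A,D,E,F]
After op 4 (rotate(+2)): offset=1, physical=[C,B,A,D,E,F,G], logical=[B,A,D,E,F,G,C]
After op 5 (swap(0, 5)): offset=1, physical=[C,G,A,D,E,F,B], logical=[G,A,D,E,F,B,C]
After op 6 (swap(5, 3)): offset=1, physical=[C,G,A,D,B,F,E], logical=[G,A,D,B,F,E,C]
After op 7 (swap(2, 0)): offset=1, physical=[C,D,A,G,B,F,E], logical=[D,A,G,B,F,E,C]
After op 8 (rotate(-2)): offset=6, physical=[C,D,A,G,B,F,E], logical=[E,C,D,A,G,B,F]
After op 9 (rotate(+1)): offset=0, physical=[C,D,A,G,B,F,E], logical=[C,D,A,G,B,F,E]
After op 10 (replace(2, 'f')): offset=0, physical=[C,D,f,G,B,F,E], logical=[C,D,f,G,B,F,E]
After op 11 (swap(2, 1)): offset=0, physical=[C,f,D,G,B,F,E], logical=[C,f,D,G,B,F,E]

Answer: 0 C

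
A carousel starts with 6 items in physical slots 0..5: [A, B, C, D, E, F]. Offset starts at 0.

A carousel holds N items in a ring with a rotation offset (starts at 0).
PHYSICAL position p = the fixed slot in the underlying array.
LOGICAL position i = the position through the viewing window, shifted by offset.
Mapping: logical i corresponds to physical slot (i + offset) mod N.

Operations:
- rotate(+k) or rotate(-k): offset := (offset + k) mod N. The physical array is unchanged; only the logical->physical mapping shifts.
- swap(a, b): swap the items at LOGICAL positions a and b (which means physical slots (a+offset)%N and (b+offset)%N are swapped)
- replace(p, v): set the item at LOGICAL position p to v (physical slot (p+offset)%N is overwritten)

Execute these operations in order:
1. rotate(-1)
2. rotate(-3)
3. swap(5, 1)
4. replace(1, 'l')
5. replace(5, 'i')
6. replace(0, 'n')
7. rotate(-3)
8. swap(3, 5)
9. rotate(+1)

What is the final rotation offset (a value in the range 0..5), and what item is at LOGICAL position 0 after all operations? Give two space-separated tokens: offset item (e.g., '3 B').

Answer: 0 A

Derivation:
After op 1 (rotate(-1)): offset=5, physical=[A,B,C,D,E,F], logical=[F,A,B,C,D,E]
After op 2 (rotate(-3)): offset=2, physical=[A,B,C,D,E,F], logical=[C,D,E,F,A,B]
After op 3 (swap(5, 1)): offset=2, physical=[A,D,C,B,E,F], logical=[C,B,E,F,A,D]
After op 4 (replace(1, 'l')): offset=2, physical=[A,D,C,l,E,F], logical=[C,l,E,F,A,D]
After op 5 (replace(5, 'i')): offset=2, physical=[A,i,C,l,E,F], logical=[C,l,E,F,A,i]
After op 6 (replace(0, 'n')): offset=2, physical=[A,i,n,l,E,F], logical=[n,l,E,F,A,i]
After op 7 (rotate(-3)): offset=5, physical=[A,i,n,l,E,F], logical=[F,A,i,n,l,E]
After op 8 (swap(3, 5)): offset=5, physical=[A,i,E,l,n,F], logical=[F,A,i,E,l,n]
After op 9 (rotate(+1)): offset=0, physical=[A,i,E,l,n,F], logical=[A,i,E,l,n,F]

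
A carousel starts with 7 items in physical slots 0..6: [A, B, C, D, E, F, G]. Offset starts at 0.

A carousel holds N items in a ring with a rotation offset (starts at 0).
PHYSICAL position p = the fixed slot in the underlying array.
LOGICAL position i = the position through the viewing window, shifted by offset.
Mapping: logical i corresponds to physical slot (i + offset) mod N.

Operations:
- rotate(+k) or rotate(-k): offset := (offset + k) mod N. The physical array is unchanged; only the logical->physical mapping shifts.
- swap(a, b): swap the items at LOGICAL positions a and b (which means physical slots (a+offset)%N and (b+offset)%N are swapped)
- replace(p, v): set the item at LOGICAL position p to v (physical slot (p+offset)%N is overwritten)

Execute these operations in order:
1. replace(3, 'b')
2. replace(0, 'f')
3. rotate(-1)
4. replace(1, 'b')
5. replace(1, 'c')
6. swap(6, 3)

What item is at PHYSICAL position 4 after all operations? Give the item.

Answer: E

Derivation:
After op 1 (replace(3, 'b')): offset=0, physical=[A,B,C,b,E,F,G], logical=[A,B,C,b,E,F,G]
After op 2 (replace(0, 'f')): offset=0, physical=[f,B,C,b,E,F,G], logical=[f,B,C,b,E,F,G]
After op 3 (rotate(-1)): offset=6, physical=[f,B,C,b,E,F,G], logical=[G,f,B,C,b,E,F]
After op 4 (replace(1, 'b')): offset=6, physical=[b,B,C,b,E,F,G], logical=[G,b,B,C,b,E,F]
After op 5 (replace(1, 'c')): offset=6, physical=[c,B,C,b,E,F,G], logical=[G,c,B,C,b,E,F]
After op 6 (swap(6, 3)): offset=6, physical=[c,B,F,b,E,C,G], logical=[G,c,B,F,b,E,C]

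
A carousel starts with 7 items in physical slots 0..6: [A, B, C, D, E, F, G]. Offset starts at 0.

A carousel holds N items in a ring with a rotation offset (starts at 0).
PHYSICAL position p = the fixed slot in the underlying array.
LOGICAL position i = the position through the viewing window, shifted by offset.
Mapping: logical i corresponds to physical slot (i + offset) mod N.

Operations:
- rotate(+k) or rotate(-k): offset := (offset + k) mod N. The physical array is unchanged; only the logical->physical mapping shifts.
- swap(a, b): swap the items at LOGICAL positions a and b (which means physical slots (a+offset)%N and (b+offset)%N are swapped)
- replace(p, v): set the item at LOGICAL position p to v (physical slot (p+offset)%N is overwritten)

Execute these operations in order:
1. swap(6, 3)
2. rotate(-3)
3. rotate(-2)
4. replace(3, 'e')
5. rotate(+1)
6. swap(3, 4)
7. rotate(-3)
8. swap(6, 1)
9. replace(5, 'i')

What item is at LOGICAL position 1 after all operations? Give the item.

After op 1 (swap(6, 3)): offset=0, physical=[A,B,C,G,E,F,D], logical=[A,B,C,G,E,F,D]
After op 2 (rotate(-3)): offset=4, physical=[A,B,C,G,E,F,D], logical=[E,F,D,A,B,C,G]
After op 3 (rotate(-2)): offset=2, physical=[A,B,C,G,E,F,D], logical=[C,G,E,F,D,A,B]
After op 4 (replace(3, 'e')): offset=2, physical=[A,B,C,G,E,e,D], logical=[C,G,E,e,D,A,B]
After op 5 (rotate(+1)): offset=3, physical=[A,B,C,G,E,e,D], logical=[G,E,e,D,A,B,C]
After op 6 (swap(3, 4)): offset=3, physical=[D,B,C,G,E,e,A], logical=[G,E,e,A,D,B,C]
After op 7 (rotate(-3)): offset=0, physical=[D,B,C,G,E,e,A], logical=[D,B,C,G,E,e,A]
After op 8 (swap(6, 1)): offset=0, physical=[D,A,C,G,E,e,B], logical=[D,A,C,G,E,e,B]
After op 9 (replace(5, 'i')): offset=0, physical=[D,A,C,G,E,i,B], logical=[D,A,C,G,E,i,B]

Answer: A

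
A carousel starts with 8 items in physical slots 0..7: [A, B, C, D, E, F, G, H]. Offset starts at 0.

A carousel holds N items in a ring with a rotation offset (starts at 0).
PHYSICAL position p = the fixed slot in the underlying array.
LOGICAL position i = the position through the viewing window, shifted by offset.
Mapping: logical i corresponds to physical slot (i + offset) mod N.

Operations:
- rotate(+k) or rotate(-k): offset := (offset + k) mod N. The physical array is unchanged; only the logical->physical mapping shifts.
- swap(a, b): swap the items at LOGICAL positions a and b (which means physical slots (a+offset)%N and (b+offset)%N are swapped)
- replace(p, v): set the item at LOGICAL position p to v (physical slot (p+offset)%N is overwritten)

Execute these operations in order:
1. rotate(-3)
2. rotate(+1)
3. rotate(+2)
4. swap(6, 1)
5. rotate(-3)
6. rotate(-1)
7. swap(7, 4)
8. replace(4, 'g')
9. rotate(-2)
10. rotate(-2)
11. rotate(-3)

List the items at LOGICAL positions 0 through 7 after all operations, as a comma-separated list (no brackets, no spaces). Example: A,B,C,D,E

After op 1 (rotate(-3)): offset=5, physical=[A,B,C,D,E,F,G,H], logical=[F,G,H,A,B,C,D,E]
After op 2 (rotate(+1)): offset=6, physical=[A,B,C,D,E,F,G,H], logical=[G,H,A,B,C,D,E,F]
After op 3 (rotate(+2)): offset=0, physical=[A,B,C,D,E,F,G,H], logical=[A,B,C,D,E,F,G,H]
After op 4 (swap(6, 1)): offset=0, physical=[A,G,C,D,E,F,B,H], logical=[A,G,C,D,E,F,B,H]
After op 5 (rotate(-3)): offset=5, physical=[A,G,C,D,E,F,B,H], logical=[F,B,H,A,G,C,D,E]
After op 6 (rotate(-1)): offset=4, physical=[A,G,C,D,E,F,B,H], logical=[E,F,B,H,A,G,C,D]
After op 7 (swap(7, 4)): offset=4, physical=[D,G,C,A,E,F,B,H], logical=[E,F,B,H,D,G,C,A]
After op 8 (replace(4, 'g')): offset=4, physical=[g,G,C,A,E,F,B,H], logical=[E,F,B,H,g,G,C,A]
After op 9 (rotate(-2)): offset=2, physical=[g,G,C,A,E,F,B,H], logical=[C,A,E,F,B,H,g,G]
After op 10 (rotate(-2)): offset=0, physical=[g,G,C,A,E,F,B,H], logical=[g,G,C,A,E,F,B,H]
After op 11 (rotate(-3)): offset=5, physical=[g,G,C,A,E,F,B,H], logical=[F,B,H,g,G,C,A,E]

Answer: F,B,H,g,G,C,A,E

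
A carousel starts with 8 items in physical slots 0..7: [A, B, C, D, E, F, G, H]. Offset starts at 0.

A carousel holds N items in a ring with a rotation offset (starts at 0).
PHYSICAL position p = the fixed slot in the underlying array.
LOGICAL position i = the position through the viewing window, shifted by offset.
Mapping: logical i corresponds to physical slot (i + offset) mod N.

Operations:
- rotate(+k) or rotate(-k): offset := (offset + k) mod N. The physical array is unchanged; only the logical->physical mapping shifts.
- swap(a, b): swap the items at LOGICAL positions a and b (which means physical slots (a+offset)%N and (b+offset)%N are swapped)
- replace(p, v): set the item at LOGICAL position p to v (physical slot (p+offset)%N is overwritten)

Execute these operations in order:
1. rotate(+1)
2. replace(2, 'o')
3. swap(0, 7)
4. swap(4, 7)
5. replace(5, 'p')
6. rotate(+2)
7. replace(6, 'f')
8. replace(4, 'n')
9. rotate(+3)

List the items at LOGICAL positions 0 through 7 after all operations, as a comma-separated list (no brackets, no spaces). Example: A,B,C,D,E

Answer: p,n,F,f,C,o,E,B

Derivation:
After op 1 (rotate(+1)): offset=1, physical=[A,B,C,D,E,F,G,H], logical=[B,C,D,E,F,G,H,A]
After op 2 (replace(2, 'o')): offset=1, physical=[A,B,C,o,E,F,G,H], logical=[B,C,o,E,F,G,H,A]
After op 3 (swap(0, 7)): offset=1, physical=[B,A,C,o,E,F,G,H], logical=[A,C,o,E,F,G,H,B]
After op 4 (swap(4, 7)): offset=1, physical=[F,A,C,o,E,B,G,H], logical=[A,C,o,E,B,G,H,F]
After op 5 (replace(5, 'p')): offset=1, physical=[F,A,C,o,E,B,p,H], logical=[A,C,o,E,B,p,H,F]
After op 6 (rotate(+2)): offset=3, physical=[F,A,C,o,E,B,p,H], logical=[o,E,B,p,H,F,A,C]
After op 7 (replace(6, 'f')): offset=3, physical=[F,f,C,o,E,B,p,H], logical=[o,E,B,p,H,F,f,C]
After op 8 (replace(4, 'n')): offset=3, physical=[F,f,C,o,E,B,p,n], logical=[o,E,B,p,n,F,f,C]
After op 9 (rotate(+3)): offset=6, physical=[F,f,C,o,E,B,p,n], logical=[p,n,F,f,C,o,E,B]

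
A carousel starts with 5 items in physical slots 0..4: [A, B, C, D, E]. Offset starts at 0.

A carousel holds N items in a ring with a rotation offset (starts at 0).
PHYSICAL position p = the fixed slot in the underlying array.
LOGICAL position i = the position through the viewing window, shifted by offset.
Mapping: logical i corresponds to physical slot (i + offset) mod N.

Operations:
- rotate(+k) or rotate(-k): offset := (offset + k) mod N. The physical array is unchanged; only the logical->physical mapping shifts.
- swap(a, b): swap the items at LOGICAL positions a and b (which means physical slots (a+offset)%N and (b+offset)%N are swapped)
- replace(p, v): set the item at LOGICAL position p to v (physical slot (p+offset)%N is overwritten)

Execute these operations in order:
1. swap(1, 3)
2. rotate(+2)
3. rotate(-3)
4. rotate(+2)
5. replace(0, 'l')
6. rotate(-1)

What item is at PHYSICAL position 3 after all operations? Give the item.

After op 1 (swap(1, 3)): offset=0, physical=[A,D,C,B,E], logical=[A,D,C,B,E]
After op 2 (rotate(+2)): offset=2, physical=[A,D,C,B,E], logical=[C,B,E,A,D]
After op 3 (rotate(-3)): offset=4, physical=[A,D,C,B,E], logical=[E,A,D,C,B]
After op 4 (rotate(+2)): offset=1, physical=[A,D,C,B,E], logical=[D,C,B,E,A]
After op 5 (replace(0, 'l')): offset=1, physical=[A,l,C,B,E], logical=[l,C,B,E,A]
After op 6 (rotate(-1)): offset=0, physical=[A,l,C,B,E], logical=[A,l,C,B,E]

Answer: B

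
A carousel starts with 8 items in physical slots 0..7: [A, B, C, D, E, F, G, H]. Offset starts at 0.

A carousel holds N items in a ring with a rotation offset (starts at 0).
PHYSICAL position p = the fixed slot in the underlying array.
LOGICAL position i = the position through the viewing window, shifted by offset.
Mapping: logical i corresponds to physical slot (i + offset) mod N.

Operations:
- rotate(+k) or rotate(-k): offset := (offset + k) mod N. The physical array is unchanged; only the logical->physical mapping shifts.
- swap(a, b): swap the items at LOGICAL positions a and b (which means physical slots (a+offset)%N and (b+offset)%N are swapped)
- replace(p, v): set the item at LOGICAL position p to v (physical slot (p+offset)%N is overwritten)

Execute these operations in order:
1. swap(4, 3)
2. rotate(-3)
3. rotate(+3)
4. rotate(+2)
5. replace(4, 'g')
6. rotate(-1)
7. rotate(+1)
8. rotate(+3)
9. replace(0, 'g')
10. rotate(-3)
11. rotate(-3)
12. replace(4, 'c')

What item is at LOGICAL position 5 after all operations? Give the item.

After op 1 (swap(4, 3)): offset=0, physical=[A,B,C,E,D,F,G,H], logical=[A,B,C,E,D,F,G,H]
After op 2 (rotate(-3)): offset=5, physical=[A,B,C,E,D,F,G,H], logical=[F,G,H,A,B,C,E,D]
After op 3 (rotate(+3)): offset=0, physical=[A,B,C,E,D,F,G,H], logical=[A,B,C,E,D,F,G,H]
After op 4 (rotate(+2)): offset=2, physical=[A,B,C,E,D,F,G,H], logical=[C,E,D,F,G,H,A,B]
After op 5 (replace(4, 'g')): offset=2, physical=[A,B,C,E,D,F,g,H], logical=[C,E,D,F,g,H,A,B]
After op 6 (rotate(-1)): offset=1, physical=[A,B,C,E,D,F,g,H], logical=[B,C,E,D,F,g,H,A]
After op 7 (rotate(+1)): offset=2, physical=[A,B,C,E,D,F,g,H], logical=[C,E,D,F,g,H,A,B]
After op 8 (rotate(+3)): offset=5, physical=[A,B,C,E,D,F,g,H], logical=[F,g,H,A,B,C,E,D]
After op 9 (replace(0, 'g')): offset=5, physical=[A,B,C,E,D,g,g,H], logical=[g,g,H,A,B,C,E,D]
After op 10 (rotate(-3)): offset=2, physical=[A,B,C,E,D,g,g,H], logical=[C,E,D,g,g,H,A,B]
After op 11 (rotate(-3)): offset=7, physical=[A,B,C,E,D,g,g,H], logical=[H,A,B,C,E,D,g,g]
After op 12 (replace(4, 'c')): offset=7, physical=[A,B,C,c,D,g,g,H], logical=[H,A,B,C,c,D,g,g]

Answer: D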